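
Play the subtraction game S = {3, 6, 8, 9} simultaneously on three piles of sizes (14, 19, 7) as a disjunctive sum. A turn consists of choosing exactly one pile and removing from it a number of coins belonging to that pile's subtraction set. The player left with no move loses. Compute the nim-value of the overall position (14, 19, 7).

All piles use S = {3, 6, 8, 9}:
n :  0  1  2  3  4  5  6  7  8  9 10 11 12 13 14 15 16 17 18 19
G :  0  0  0  1  1  1  2  2  2  3  3  3  0  0  0  1  1  1  2  2
Pile A: G(14) = 0.
Pile B: G(19) = 2.
Pile C: G(7) = 2.
Combined Grundy value = 0 ⊕ 2 ⊕ 2 = 0.

0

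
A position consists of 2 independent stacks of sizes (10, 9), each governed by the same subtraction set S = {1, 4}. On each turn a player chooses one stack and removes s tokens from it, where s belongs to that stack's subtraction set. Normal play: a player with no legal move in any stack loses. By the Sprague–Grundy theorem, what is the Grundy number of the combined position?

2

All stacks use S = {1, 4}:
G(0) = 0
G(1) = mex{0} = 1
G(2) = mex{1} = 0
G(3) = mex{0} = 1
G(4) = mex{1,0} = 2
G(5) = mex{2,1} = 0
G(6) = mex{0,0} = 1
G(7) = mex{1,1} = 0
G(8) = mex{0,2} = 1
G(9) = mex{1,0} = 2
G(10) = mex{2,1} = 0
Stack A: G(10) = 0.
Stack B: G(9) = 2.
Combined Grundy value = 0 ⊕ 2 = 2.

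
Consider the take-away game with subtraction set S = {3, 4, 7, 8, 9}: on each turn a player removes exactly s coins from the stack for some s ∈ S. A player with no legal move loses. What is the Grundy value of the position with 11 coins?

3

n :  0  1  2  3  4  5  6  7  8  9 10 11
G :  0  0  0  1  1  1  2  2  2  3  3  3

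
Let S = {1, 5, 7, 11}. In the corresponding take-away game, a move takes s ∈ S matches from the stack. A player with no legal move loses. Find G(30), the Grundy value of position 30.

n :  0  1  2  3  4  5  6  7  8  9 10 11 12 13 14 15 16 17 18 19 20 21 22 23 24 25 26 27 28 29 30
G :  0  1  0  1  0  1  0  1  0  1  0  1  0  1  0  1  0  1  0  1  0  1  0  1  0  1  0  1  0  1  0

0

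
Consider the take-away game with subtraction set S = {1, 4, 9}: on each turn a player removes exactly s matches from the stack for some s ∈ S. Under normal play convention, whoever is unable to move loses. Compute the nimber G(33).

G(0) = 0
G(1) = mex{0} = 1
G(2) = mex{1} = 0
G(3) = mex{0} = 1
G(4) = mex{1,0} = 2
G(5) = mex{2,1} = 0
G(6) = mex{0,0} = 1
G(7) = mex{1,1} = 0
G(8) = mex{0,2} = 1
G(9) = mex{1,0,0} = 2
G(10) = mex{2,1,1} = 0
G(11) = mex{0,0,0} = 1
G(12) = mex{1,1,1} = 0
G(13) = mex{0,2,2} = 1
G(14) = mex{1,0,0} = 2
G(15) = mex{2,1,1} = 0
G(16) = mex{0,0,0} = 1
G(17) = mex{1,1,1} = 0
G(18) = mex{0,2,2} = 1
G(19) = mex{1,0,0} = 2
G(20) = mex{2,1,1} = 0
G(21) = mex{0,0,0} = 1
G(22) = mex{1,1,1} = 0
G(23) = mex{0,2,2} = 1
G(24) = mex{1,0,0} = 2
G(25) = mex{2,1,1} = 0
G(26) = mex{0,0,0} = 1
G(27) = mex{1,1,1} = 0
G(28) = mex{0,2,2} = 1
G(29) = mex{1,0,0} = 2
G(30) = mex{2,1,1} = 0
G(31) = mex{0,0,0} = 1
G(32) = mex{1,1,1} = 0
G(33) = mex{0,2,2} = 1

1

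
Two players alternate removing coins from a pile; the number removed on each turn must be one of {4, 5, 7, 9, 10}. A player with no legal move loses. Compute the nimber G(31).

n :  0  1  2  3  4  5  6  7  8  9 10 11 12 13 14 15 16 17 18 19 20 21 22 23 24 25 26 27 28 29 30 31
G :  0  0  0  0  1  1  1  1  2  2  2  2  3  3  0  0  0  0  1  1  1  1  2  2  2  2  3  3  0  0  0  0

0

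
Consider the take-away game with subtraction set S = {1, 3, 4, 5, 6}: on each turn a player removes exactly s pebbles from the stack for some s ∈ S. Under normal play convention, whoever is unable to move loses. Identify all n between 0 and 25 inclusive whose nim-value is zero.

0, 2, 9, 11, 18, 20

n :  0  1  2  3  4  5  6  7  8  9 10 11 12 13 14 15 16 17 18 19 20 21 22 23 24 25
G :  0  1  0  1  2  3  2  3  4  0  1  0  1  2  3  2  3  4  0  1  0  1  2  3  2  3
P-positions are exactly the n with G(n) = 0.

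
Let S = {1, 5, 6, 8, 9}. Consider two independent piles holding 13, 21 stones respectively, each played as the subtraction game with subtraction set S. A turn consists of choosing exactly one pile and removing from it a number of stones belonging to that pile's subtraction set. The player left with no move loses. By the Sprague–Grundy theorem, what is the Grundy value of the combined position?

6

All piles use S = {1, 5, 6, 8, 9}:
n :  0  1  2  3  4  5  6  7  8  9 10 11 12 13 14 15 16 17 18 19 20 21
G :  0  1  0  1  0  1  2  3  2  3  2  3  4  5  0  1  0  1  0  1  2  3
Pile A: G(13) = 5.
Pile B: G(21) = 3.
Combined Grundy value = 5 ⊕ 3 = 6.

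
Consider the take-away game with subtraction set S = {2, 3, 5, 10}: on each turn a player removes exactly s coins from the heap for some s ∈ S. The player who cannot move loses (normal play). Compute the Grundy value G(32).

2

G(0) = 0
G(1) = mex{} = 0
G(2) = mex{0} = 1
G(3) = mex{0,0} = 1
G(4) = mex{1,0} = 2
G(5) = mex{1,1,0} = 2
G(6) = mex{2,1,0} = 3
G(7) = mex{2,2,1} = 0
G(8) = mex{3,2,1} = 0
G(9) = mex{0,3,2} = 1
G(10) = mex{0,0,2,0} = 1
G(11) = mex{1,0,3,0} = 2
G(12) = mex{1,1,0,1} = 2
G(13) = mex{2,1,0,1} = 3
G(14) = mex{2,2,1,2} = 0
G(15) = mex{3,2,1,2} = 0
G(16) = mex{0,3,2,3} = 1
G(17) = mex{0,0,2,0} = 1
G(18) = mex{1,0,3,0} = 2
G(19) = mex{1,1,0,1} = 2
G(20) = mex{2,1,0,1} = 3
G(21) = mex{2,2,1,2} = 0
G(22) = mex{3,2,1,2} = 0
G(23) = mex{0,3,2,3} = 1
G(24) = mex{0,0,2,0} = 1
G(25) = mex{1,0,3,0} = 2
G(26) = mex{1,1,0,1} = 2
G(27) = mex{2,1,0,1} = 3
G(28) = mex{2,2,1,2} = 0
G(29) = mex{3,2,1,2} = 0
G(30) = mex{0,3,2,3} = 1
G(31) = mex{0,0,2,0} = 1
G(32) = mex{1,0,3,0} = 2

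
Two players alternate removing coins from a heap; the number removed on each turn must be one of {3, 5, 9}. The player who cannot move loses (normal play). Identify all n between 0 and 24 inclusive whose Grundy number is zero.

0, 1, 2, 8, 12, 14, 16, 18, 20, 22, 24

n :  0  1  2  3  4  5  6  7  8  9 10 11 12 13 14 15 16 17 18 19 20 21 22 23 24
G :  0  0  0  1  1  1  2  2  0  3  3  1  0  2  0  1  0  1  0  1  0  1  0  1  0
P-positions are exactly the n with G(n) = 0.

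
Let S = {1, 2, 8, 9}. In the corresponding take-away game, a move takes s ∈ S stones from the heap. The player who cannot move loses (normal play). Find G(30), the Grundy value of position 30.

0

n :  0  1  2  3  4  5  6  7  8  9 10 11 12 13 14 15 16 17 18 19 20 21 22 23 24 25 26 27 28 29 30
G :  0  1  2  0  1  2  0  1  2  3  0  1  2  0  1  2  0  1  2  3  0  1  2  0  1  2  0  1  2  3  0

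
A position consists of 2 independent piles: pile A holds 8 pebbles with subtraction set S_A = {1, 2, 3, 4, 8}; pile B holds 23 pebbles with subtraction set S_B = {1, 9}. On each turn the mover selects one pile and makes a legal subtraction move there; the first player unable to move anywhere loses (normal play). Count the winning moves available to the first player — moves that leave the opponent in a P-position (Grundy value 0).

Pile A, S = {1, 2, 3, 4, 8}:
G(0) = 0
G(1) = mex{0} = 1
G(2) = mex{1,0} = 2
G(3) = mex{2,1,0} = 3
G(4) = mex{3,2,1,0} = 4
G(5) = mex{4,3,2,1} = 0
G(6) = mex{0,4,3,2} = 1
G(7) = mex{1,0,4,3} = 2
G(8) = mex{2,1,0,4,0} = 3
G_A(8) = 3.
Pile B, S = {1, 9}:
n :  0  1  2  3  4  5  6  7  8  9 10 11 12 13 14 15 16 17 18 19 20 21 22 23
G :  0  1  0  1  0  1  0  1  0  1  0  1  0  1  0  1  0  1  0  1  0  1  0  1
G_B(23) = 1.
Combined Grundy value = 3 ⊕ 1 = 2.
A winning move leaves total XOR = 0, i.e. changes one component's Grundy value g to g ⊕ X where X is the current total.
Pile A: need g' = 3⊕2 = 1. Options: 8−1→G=2, 8−2→G=1, 8−3→G=0, 8−4→G=4, 8−8→G=0. Hits: 1.
Pile B: need g' = 1⊕2 = 3. Options: 23−1→G=0, 23−9→G=0. Hits: 0.

1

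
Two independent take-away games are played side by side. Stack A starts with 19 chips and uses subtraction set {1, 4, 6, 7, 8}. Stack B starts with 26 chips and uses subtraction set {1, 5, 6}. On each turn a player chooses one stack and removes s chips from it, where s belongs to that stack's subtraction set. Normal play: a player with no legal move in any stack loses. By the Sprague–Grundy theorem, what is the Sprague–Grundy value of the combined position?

Stack A, S = {1, 4, 6, 7, 8}:
G(0) = 0
G(1) = mex{0} = 1
G(2) = mex{1} = 0
G(3) = mex{0} = 1
G(4) = mex{1,0} = 2
G(5) = mex{2,1} = 0
G(6) = mex{0,0,0} = 1
G(7) = mex{1,1,1,0} = 2
G(8) = mex{2,2,0,1,0} = 3
G(9) = mex{3,0,1,0,1} = 2
G(10) = mex{2,1,2,1,0} = 3
G(11) = mex{3,2,0,2,1} = 4
G(12) = mex{4,3,1,0,2} = 5
G(13) = mex{5,2,2,1,0} = 3
G(14) = mex{3,3,3,2,1} = 0
G(15) = mex{0,4,2,3,2} = 1
G(16) = mex{1,5,3,2,3} = 0
G(17) = mex{0,3,4,3,2} = 1
G(18) = mex{1,0,5,4,3} = 2
G(19) = mex{2,1,3,5,4} = 0
G_A(19) = 0.
Stack B, S = {1, 5, 6}:
G(0) = 0
G(1) = mex{0} = 1
G(2) = mex{1} = 0
G(3) = mex{0} = 1
G(4) = mex{1} = 0
G(5) = mex{0,0} = 1
G(6) = mex{1,1,0} = 2
G(7) = mex{2,0,1} = 3
G(8) = mex{3,1,0} = 2
G(9) = mex{2,0,1} = 3
G(10) = mex{3,1,0} = 2
G(11) = mex{2,2,1} = 0
G(12) = mex{0,3,2} = 1
G(13) = mex{1,2,3} = 0
G(14) = mex{0,3,2} = 1
G(15) = mex{1,2,3} = 0
G(16) = mex{0,0,2} = 1
G(17) = mex{1,1,0} = 2
G(18) = mex{2,0,1} = 3
G(19) = mex{3,1,0} = 2
G(20) = mex{2,0,1} = 3
G(21) = mex{3,1,0} = 2
G(22) = mex{2,2,1} = 0
G(23) = mex{0,3,2} = 1
G(24) = mex{1,2,3} = 0
G(25) = mex{0,3,2} = 1
G(26) = mex{1,2,3} = 0
G_B(26) = 0.
Combined Grundy value = 0 ⊕ 0 = 0.

0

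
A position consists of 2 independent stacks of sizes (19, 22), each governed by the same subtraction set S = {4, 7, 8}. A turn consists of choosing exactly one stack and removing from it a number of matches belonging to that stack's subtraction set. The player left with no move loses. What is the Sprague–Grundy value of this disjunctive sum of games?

All stacks use S = {4, 7, 8}:
n :  0  1  2  3  4  5  6  7  8  9 10 11 12 13 14 15 16 17 18 19 20 21 22
G :  0  0  0  0  1  1  1  1  2  2  2  2  0  0  0  0  1  1  1  1  2  2  2
Stack A: G(19) = 1.
Stack B: G(22) = 2.
Combined Grundy value = 1 ⊕ 2 = 3.

3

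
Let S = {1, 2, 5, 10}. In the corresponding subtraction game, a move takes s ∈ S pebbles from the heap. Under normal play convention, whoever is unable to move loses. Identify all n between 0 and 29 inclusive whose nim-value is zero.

0, 3, 6, 9, 12, 15, 18, 21, 24, 27

G(0) = 0
G(1) = mex{0} = 1
G(2) = mex{1,0} = 2
G(3) = mex{2,1} = 0
G(4) = mex{0,2} = 1
G(5) = mex{1,0,0} = 2
G(6) = mex{2,1,1} = 0
G(7) = mex{0,2,2} = 1
G(8) = mex{1,0,0} = 2
G(9) = mex{2,1,1} = 0
G(10) = mex{0,2,2,0} = 1
G(11) = mex{1,0,0,1} = 2
G(12) = mex{2,1,1,2} = 0
G(13) = mex{0,2,2,0} = 1
G(14) = mex{1,0,0,1} = 2
G(15) = mex{2,1,1,2} = 0
G(16) = mex{0,2,2,0} = 1
G(17) = mex{1,0,0,1} = 2
G(18) = mex{2,1,1,2} = 0
G(19) = mex{0,2,2,0} = 1
G(20) = mex{1,0,0,1} = 2
G(21) = mex{2,1,1,2} = 0
G(22) = mex{0,2,2,0} = 1
G(23) = mex{1,0,0,1} = 2
G(24) = mex{2,1,1,2} = 0
G(25) = mex{0,2,2,0} = 1
G(26) = mex{1,0,0,1} = 2
G(27) = mex{2,1,1,2} = 0
G(28) = mex{0,2,2,0} = 1
G(29) = mex{1,0,0,1} = 2
P-positions are exactly the n with G(n) = 0.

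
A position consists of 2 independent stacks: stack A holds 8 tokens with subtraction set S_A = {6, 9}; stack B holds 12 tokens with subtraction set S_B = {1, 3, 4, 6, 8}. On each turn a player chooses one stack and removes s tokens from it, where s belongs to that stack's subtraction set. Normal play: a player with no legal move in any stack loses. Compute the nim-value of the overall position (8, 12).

2

Stack A, S = {6, 9}:
G(0) = 0
G(1) = mex{} = 0
G(2) = mex{} = 0
G(3) = mex{} = 0
G(4) = mex{} = 0
G(5) = mex{} = 0
G(6) = mex{0} = 1
G(7) = mex{0} = 1
G(8) = mex{0} = 1
G_A(8) = 1.
Stack B, S = {1, 3, 4, 6, 8}:
G(0) = 0
G(1) = mex{0} = 1
G(2) = mex{1} = 0
G(3) = mex{0,0} = 1
G(4) = mex{1,1,0} = 2
G(5) = mex{2,0,1} = 3
G(6) = mex{3,1,0,0} = 2
G(7) = mex{2,2,1,1} = 0
G(8) = mex{0,3,2,0,0} = 1
G(9) = mex{1,2,3,1,1} = 0
G(10) = mex{0,0,2,2,0} = 1
G(11) = mex{1,1,0,3,1} = 2
G(12) = mex{2,0,1,2,2} = 3
G_B(12) = 3.
Combined Grundy value = 1 ⊕ 3 = 2.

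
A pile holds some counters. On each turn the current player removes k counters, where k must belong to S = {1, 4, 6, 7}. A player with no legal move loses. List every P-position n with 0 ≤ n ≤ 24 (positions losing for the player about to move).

0, 2, 5, 10, 13, 15, 18, 23

n :  0  1  2  3  4  5  6  7  8  9 10 11 12 13 14 15 16 17 18 19 20 21 22 23 24
G :  0  1  0  1  2  0  1  2  3  2  0  1  2  0  1  0  1  2  0  1  2  3  2  0  1
P-positions are exactly the n with G(n) = 0.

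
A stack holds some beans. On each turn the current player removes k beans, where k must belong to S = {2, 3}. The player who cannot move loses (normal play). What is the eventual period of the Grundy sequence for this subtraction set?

G(0) = 0
G(1) = mex{} = 0
G(2) = mex{0} = 1
G(3) = mex{0,0} = 1
G(4) = mex{1,0} = 2
G(5) = mex{1,1} = 0
G(6) = mex{2,1} = 0
G(7) = mex{0,2} = 1
G(8) = mex{0,0} = 1
G(9) = mex{1,0} = 2
G(10) = mex{1,1} = 0
G(11) = mex{2,1} = 0
G(12) = mex{0,2} = 1
G(13) = mex{0,0} = 1
G(14) = mex{1,0} = 2
G(n+5) = G(n) holds for n = 0,…,2 (a full window of length max(S) = 3), so the sequence is purely periodic with period 5.

5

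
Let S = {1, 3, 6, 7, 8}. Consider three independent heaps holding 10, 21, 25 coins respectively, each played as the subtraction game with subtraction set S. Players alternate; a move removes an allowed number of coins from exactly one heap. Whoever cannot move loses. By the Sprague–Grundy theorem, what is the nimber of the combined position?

4

All heaps use S = {1, 3, 6, 7, 8}:
n :  0  1  2  3  4  5  6  7  8  9 10 11 12 13 14 15 16 17 18 19 20 21 22 23 24 25
G :  0  1  0  1  0  1  2  3  2  3  2  3  4  0  1  0  1  0  1  2  3  2  3  2  3  4
Heap A: G(10) = 2.
Heap B: G(21) = 2.
Heap C: G(25) = 4.
Combined Grundy value = 2 ⊕ 2 ⊕ 4 = 4.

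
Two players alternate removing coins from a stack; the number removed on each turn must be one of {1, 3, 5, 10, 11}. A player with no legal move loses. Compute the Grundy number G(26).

0

G(0) = 0
G(1) = mex{0} = 1
G(2) = mex{1} = 0
G(3) = mex{0,0} = 1
G(4) = mex{1,1} = 0
G(5) = mex{0,0,0} = 1
G(6) = mex{1,1,1} = 0
G(7) = mex{0,0,0} = 1
G(8) = mex{1,1,1} = 0
G(9) = mex{0,0,0} = 1
G(10) = mex{1,1,1,0} = 2
G(11) = mex{2,0,0,1,0} = 3
G(12) = mex{3,1,1,0,1} = 2
G(13) = mex{2,2,0,1,0} = 3
G(14) = mex{3,3,1,0,1} = 2
G(15) = mex{2,2,2,1,0} = 3
G(16) = mex{3,3,3,0,1} = 2
G(17) = mex{2,2,2,1,0} = 3
G(18) = mex{3,3,3,0,1} = 2
G(19) = mex{2,2,2,1,0} = 3
G(20) = mex{3,3,3,2,1} = 0
G(21) = mex{0,2,2,3,2} = 1
G(22) = mex{1,3,3,2,3} = 0
G(23) = mex{0,0,2,3,2} = 1
G(24) = mex{1,1,3,2,3} = 0
G(25) = mex{0,0,0,3,2} = 1
G(26) = mex{1,1,1,2,3} = 0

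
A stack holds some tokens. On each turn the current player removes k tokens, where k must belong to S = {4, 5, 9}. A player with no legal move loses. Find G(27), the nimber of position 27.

n :  0  1  2  3  4  5  6  7  8  9 10 11 12 13 14 15 16 17 18 19 20 21 22 23 24 25 26 27
G :  0  0  0  0  1  1  1  1  2  2  2  2  3  0  0  0  0  1  1  1  1  2  2  2  2  3  0  0

0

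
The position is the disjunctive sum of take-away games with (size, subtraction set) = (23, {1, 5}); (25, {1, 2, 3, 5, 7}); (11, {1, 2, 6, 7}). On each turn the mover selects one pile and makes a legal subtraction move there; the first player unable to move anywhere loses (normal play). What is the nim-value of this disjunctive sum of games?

Pile A, S = {1, 5}:
G(0) = 0
G(1) = mex{0} = 1
G(2) = mex{1} = 0
G(3) = mex{0} = 1
G(4) = mex{1} = 0
G(5) = mex{0,0} = 1
G(6) = mex{1,1} = 0
G(7) = mex{0,0} = 1
G(8) = mex{1,1} = 0
G(9) = mex{0,0} = 1
G(10) = mex{1,1} = 0
G(11) = mex{0,0} = 1
G(12) = mex{1,1} = 0
G(13) = mex{0,0} = 1
G(14) = mex{1,1} = 0
G(15) = mex{0,0} = 1
G(16) = mex{1,1} = 0
G(17) = mex{0,0} = 1
G(18) = mex{1,1} = 0
G(19) = mex{0,0} = 1
G(20) = mex{1,1} = 0
G(21) = mex{0,0} = 1
G(22) = mex{1,1} = 0
G(23) = mex{0,0} = 1
G_A(23) = 1.
Pile B, S = {1, 2, 3, 5, 7}:
n :  0  1  2  3  4  5  6  7  8  9 10 11 12 13 14 15 16 17 18 19 20 21 22 23 24 25
G :  0  1  2  3  0  1  2  3  0  1  2  3  0  1  2  3  0  1  2  3  0  1  2  3  0  1
G_B(25) = 1.
Pile C, S = {1, 2, 6, 7}:
G(0) = 0
G(1) = mex{0} = 1
G(2) = mex{1,0} = 2
G(3) = mex{2,1} = 0
G(4) = mex{0,2} = 1
G(5) = mex{1,0} = 2
G(6) = mex{2,1,0} = 3
G(7) = mex{3,2,1,0} = 4
G(8) = mex{4,3,2,1} = 0
G(9) = mex{0,4,0,2} = 1
G(10) = mex{1,0,1,0} = 2
G(11) = mex{2,1,2,1} = 0
G_C(11) = 0.
Combined Grundy value = 1 ⊕ 1 ⊕ 0 = 0.

0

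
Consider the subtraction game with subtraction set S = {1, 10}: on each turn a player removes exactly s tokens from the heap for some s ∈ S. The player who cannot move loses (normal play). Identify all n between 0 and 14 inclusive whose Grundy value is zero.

n :  0  1  2  3  4  5  6  7  8  9 10 11 12 13 14
G :  0  1  0  1  0  1  0  1  0  1  2  0  1  0  1
P-positions are exactly the n with G(n) = 0.

0, 2, 4, 6, 8, 11, 13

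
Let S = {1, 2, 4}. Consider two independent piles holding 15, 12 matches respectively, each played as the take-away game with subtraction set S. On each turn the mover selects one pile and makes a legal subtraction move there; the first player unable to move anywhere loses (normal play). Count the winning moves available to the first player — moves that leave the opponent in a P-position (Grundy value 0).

0

All piles use S = {1, 2, 4}:
G(0) = 0
G(1) = mex{0} = 1
G(2) = mex{1,0} = 2
G(3) = mex{2,1} = 0
G(4) = mex{0,2,0} = 1
G(5) = mex{1,0,1} = 2
G(6) = mex{2,1,2} = 0
G(7) = mex{0,2,0} = 1
G(8) = mex{1,0,1} = 2
G(9) = mex{2,1,2} = 0
G(10) = mex{0,2,0} = 1
G(11) = mex{1,0,1} = 2
G(12) = mex{2,1,2} = 0
G(13) = mex{0,2,0} = 1
G(14) = mex{1,0,1} = 2
G(15) = mex{2,1,2} = 0
Pile A: G(15) = 0.
Pile B: G(12) = 0.
Combined Grundy value = 0 ⊕ 0 = 0.
A winning move leaves total XOR = 0, i.e. changes one component's Grundy value g to g ⊕ X where X is the current total.
Pile A: target g' = 0⊕0 = 0, but every legal move changes the Grundy value (mex property), so 0 moves.
Pile B: target g' = 0⊕0 = 0, but every legal move changes the Grundy value (mex property), so 0 moves.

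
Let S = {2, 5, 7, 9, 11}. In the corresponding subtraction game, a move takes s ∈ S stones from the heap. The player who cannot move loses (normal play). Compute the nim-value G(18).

0

G(0) = 0
G(1) = mex{} = 0
G(2) = mex{0} = 1
G(3) = mex{0} = 1
G(4) = mex{1} = 0
G(5) = mex{1,0} = 2
G(6) = mex{0,0} = 1
G(7) = mex{2,1,0} = 3
G(8) = mex{1,1,0} = 2
G(9) = mex{3,0,1,0} = 2
G(10) = mex{2,2,1,0} = 3
G(11) = mex{2,1,0,1,0} = 3
G(12) = mex{3,3,2,1,0} = 4
G(13) = mex{3,2,1,0,1} = 4
G(14) = mex{4,2,3,2,1} = 0
G(15) = mex{4,3,2,1,0} = 5
G(16) = mex{0,3,2,3,2} = 1
G(17) = mex{5,4,3,2,1} = 0
G(18) = mex{1,4,3,2,3} = 0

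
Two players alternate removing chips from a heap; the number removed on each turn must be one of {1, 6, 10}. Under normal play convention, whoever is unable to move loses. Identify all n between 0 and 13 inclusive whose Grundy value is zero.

0, 2, 4, 7, 9, 11

G(0) = 0
G(1) = mex{0} = 1
G(2) = mex{1} = 0
G(3) = mex{0} = 1
G(4) = mex{1} = 0
G(5) = mex{0} = 1
G(6) = mex{1,0} = 2
G(7) = mex{2,1} = 0
G(8) = mex{0,0} = 1
G(9) = mex{1,1} = 0
G(10) = mex{0,0,0} = 1
G(11) = mex{1,1,1} = 0
G(12) = mex{0,2,0} = 1
G(13) = mex{1,0,1} = 2
P-positions are exactly the n with G(n) = 0.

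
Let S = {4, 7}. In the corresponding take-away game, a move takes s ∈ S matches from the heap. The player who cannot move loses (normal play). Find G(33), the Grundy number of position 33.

n :  0  1  2  3  4  5  6  7  8  9 10 11 12 13 14 15 16 17 18 19 20 21 22 23 24 25 26 27 28 29 30 31 32 33
G :  0  0  0  0  1  1  1  1  2  2  2  0  0  0  0  1  1  1  1  2  2  2  0  0  0  0  1  1  1  1  2  2  2  0

0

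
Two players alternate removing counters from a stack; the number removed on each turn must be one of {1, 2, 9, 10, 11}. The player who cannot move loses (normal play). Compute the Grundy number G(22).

1

n :  0  1  2  3  4  5  6  7  8  9 10 11 12 13 14 15 16 17 18 19 20 21 22
G :  0  1  2  0  1  2  0  1  2  3  4  5  3  4  5  3  4  5  0  1  2  0  1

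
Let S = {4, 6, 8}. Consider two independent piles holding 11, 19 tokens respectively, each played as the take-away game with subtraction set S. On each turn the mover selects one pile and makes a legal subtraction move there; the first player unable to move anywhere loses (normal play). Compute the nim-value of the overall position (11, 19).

All piles use S = {4, 6, 8}:
G(0) = 0
G(1) = mex{} = 0
G(2) = mex{} = 0
G(3) = mex{} = 0
G(4) = mex{0} = 1
G(5) = mex{0} = 1
G(6) = mex{0,0} = 1
G(7) = mex{0,0} = 1
G(8) = mex{1,0,0} = 2
G(9) = mex{1,0,0} = 2
G(10) = mex{1,1,0} = 2
G(11) = mex{1,1,0} = 2
G(12) = mex{2,1,1} = 0
G(13) = mex{2,1,1} = 0
G(14) = mex{2,2,1} = 0
G(15) = mex{2,2,1} = 0
G(16) = mex{0,2,2} = 1
G(17) = mex{0,2,2} = 1
G(18) = mex{0,0,2} = 1
G(19) = mex{0,0,2} = 1
Pile A: G(11) = 2.
Pile B: G(19) = 1.
Combined Grundy value = 2 ⊕ 1 = 3.

3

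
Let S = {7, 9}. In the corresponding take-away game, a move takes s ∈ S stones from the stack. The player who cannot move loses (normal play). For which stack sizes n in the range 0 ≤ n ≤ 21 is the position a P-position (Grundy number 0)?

0, 1, 2, 3, 4, 5, 6, 16, 17, 18, 19, 20, 21

n :  0  1  2  3  4  5  6  7  8  9 10 11 12 13 14 15 16 17 18 19 20 21
G :  0  0  0  0  0  0  0  1  1  1  1  1  1  1  2  2  0  0  0  0  0  0
P-positions are exactly the n with G(n) = 0.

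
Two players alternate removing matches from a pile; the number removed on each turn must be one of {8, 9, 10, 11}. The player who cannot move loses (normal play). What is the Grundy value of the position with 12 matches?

n :  0  1  2  3  4  5  6  7  8  9 10 11 12
G :  0  0  0  0  0  0  0  0  1  1  1  1  1

1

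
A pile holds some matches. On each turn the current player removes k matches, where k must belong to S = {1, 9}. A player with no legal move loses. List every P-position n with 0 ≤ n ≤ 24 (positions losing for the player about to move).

0, 2, 4, 6, 8, 10, 12, 14, 16, 18, 20, 22, 24

n :  0  1  2  3  4  5  6  7  8  9 10 11 12 13 14 15 16 17 18 19 20 21 22 23 24
G :  0  1  0  1  0  1  0  1  0  1  0  1  0  1  0  1  0  1  0  1  0  1  0  1  0
P-positions are exactly the n with G(n) = 0.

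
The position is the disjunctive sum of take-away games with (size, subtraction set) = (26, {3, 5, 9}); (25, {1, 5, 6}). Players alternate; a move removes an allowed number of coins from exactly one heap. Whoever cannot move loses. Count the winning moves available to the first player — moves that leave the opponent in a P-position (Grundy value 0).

4

Heap A, S = {3, 5, 9}:
G(0) = 0
G(1) = mex{} = 0
G(2) = mex{} = 0
G(3) = mex{0} = 1
G(4) = mex{0} = 1
G(5) = mex{0,0} = 1
G(6) = mex{1,0} = 2
G(7) = mex{1,0} = 2
G(8) = mex{1,1} = 0
G(9) = mex{2,1,0} = 3
G(10) = mex{2,1,0} = 3
G(11) = mex{0,2,0} = 1
G(12) = mex{3,2,1} = 0
G(13) = mex{3,0,1} = 2
G(14) = mex{1,3,1} = 0
G(15) = mex{0,3,2} = 1
G(16) = mex{2,1,2} = 0
G(17) = mex{0,0,0} = 1
G(18) = mex{1,2,3} = 0
G(19) = mex{0,0,3} = 1
G(20) = mex{1,1,1} = 0
G(21) = mex{0,0,0} = 1
G(22) = mex{1,1,2} = 0
G(23) = mex{0,0,0} = 1
G(24) = mex{1,1,1} = 0
G(25) = mex{0,0,0} = 1
G(26) = mex{1,1,1} = 0
G_A(26) = 0.
Heap B, S = {1, 5, 6}:
n :  0  1  2  3  4  5  6  7  8  9 10 11 12 13 14 15 16 17 18 19 20 21 22 23 24 25
G :  0  1  0  1  0  1  2  3  2  3  2  0  1  0  1  0  1  2  3  2  3  2  0  1  0  1
G_B(25) = 1.
Combined Grundy value = 0 ⊕ 1 = 1.
A winning move leaves total XOR = 0, i.e. changes one component's Grundy value g to g ⊕ X where X is the current total.
Heap A: need g' = 0⊕1 = 1. Options: 26−3→G=1, 26−5→G=1, 26−9→G=1. Hits: 3.
Heap B: need g' = 1⊕1 = 0. Options: 25−1→G=0, 25−5→G=3, 25−6→G=2. Hits: 1.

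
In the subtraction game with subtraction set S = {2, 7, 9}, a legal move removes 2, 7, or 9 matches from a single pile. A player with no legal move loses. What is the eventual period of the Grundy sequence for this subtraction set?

n :  0  1  2  3  4  5  6  7  8  9 10 11 12 13 14 15 16 17 18 19 20 21 22 23 24 25 26 27 28 29 30 31
G :  0  0  1  1  0  0  1  1  2  2  3  3  2  2  3  0  0  1  1  0  0  1  1  2  2  3  3  2  2  3  0  0
G(n+15) = G(n) holds for n = 0,…,8 (a full window of length max(S) = 9), so the sequence is purely periodic with period 15.

15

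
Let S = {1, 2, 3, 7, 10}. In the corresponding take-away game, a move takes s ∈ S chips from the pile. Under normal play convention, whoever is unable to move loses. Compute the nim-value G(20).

n :  0  1  2  3  4  5  6  7  8  9 10 11 12 13 14 15 16 17 18 19 20
G :  0  1  2  3  0  1  2  3  0  1  2  3  0  1  2  3  0  1  2  3  0

0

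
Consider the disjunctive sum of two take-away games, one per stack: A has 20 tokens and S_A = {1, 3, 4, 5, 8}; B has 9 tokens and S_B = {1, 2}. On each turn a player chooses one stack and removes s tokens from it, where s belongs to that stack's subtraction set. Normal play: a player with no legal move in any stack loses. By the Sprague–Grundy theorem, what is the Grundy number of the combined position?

Stack A, S = {1, 3, 4, 5, 8}:
G(0) = 0
G(1) = mex{0} = 1
G(2) = mex{1} = 0
G(3) = mex{0,0} = 1
G(4) = mex{1,1,0} = 2
G(5) = mex{2,0,1,0} = 3
G(6) = mex{3,1,0,1} = 2
G(7) = mex{2,2,1,0} = 3
G(8) = mex{3,3,2,1,0} = 4
G(9) = mex{4,2,3,2,1} = 0
G(10) = mex{0,3,2,3,0} = 1
G(11) = mex{1,4,3,2,1} = 0
G(12) = mex{0,0,4,3,2} = 1
G(13) = mex{1,1,0,4,3} = 2
G(14) = mex{2,0,1,0,2} = 3
G(15) = mex{3,1,0,1,3} = 2
G(16) = mex{2,2,1,0,4} = 3
G(17) = mex{3,3,2,1,0} = 4
G(18) = mex{4,2,3,2,1} = 0
G(19) = mex{0,3,2,3,0} = 1
G(20) = mex{1,4,3,2,1} = 0
G_A(20) = 0.
Stack B, S = {1, 2}:
G(0) = 0
G(1) = mex{0} = 1
G(2) = mex{1,0} = 2
G(3) = mex{2,1} = 0
G(4) = mex{0,2} = 1
G(5) = mex{1,0} = 2
G(6) = mex{2,1} = 0
G(7) = mex{0,2} = 1
G(8) = mex{1,0} = 2
G(9) = mex{2,1} = 0
G_B(9) = 0.
Combined Grundy value = 0 ⊕ 0 = 0.

0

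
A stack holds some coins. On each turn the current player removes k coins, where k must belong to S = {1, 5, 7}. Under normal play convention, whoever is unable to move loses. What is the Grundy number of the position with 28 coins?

0

n :  0  1  2  3  4  5  6  7  8  9 10 11 12 13 14 15 16 17 18 19 20 21 22 23 24 25 26 27 28
G :  0  1  0  1  0  1  0  1  0  1  0  1  0  1  0  1  0  1  0  1  0  1  0  1  0  1  0  1  0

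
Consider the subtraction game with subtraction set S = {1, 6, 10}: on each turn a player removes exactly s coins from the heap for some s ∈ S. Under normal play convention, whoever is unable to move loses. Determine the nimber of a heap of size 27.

n :  0  1  2  3  4  5  6  7  8  9 10 11 12 13 14 15 16 17 18 19 20 21 22 23 24 25 26 27
G :  0  1  0  1  0  1  2  0  1  0  1  0  1  2  3  2  0  1  0  1  0  1  2  0  1  0  1  0

0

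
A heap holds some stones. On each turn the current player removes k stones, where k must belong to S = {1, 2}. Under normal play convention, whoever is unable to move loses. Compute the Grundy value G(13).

n :  0  1  2  3  4  5  6  7  8  9 10 11 12 13
G :  0  1  2  0  1  2  0  1  2  0  1  2  0  1

1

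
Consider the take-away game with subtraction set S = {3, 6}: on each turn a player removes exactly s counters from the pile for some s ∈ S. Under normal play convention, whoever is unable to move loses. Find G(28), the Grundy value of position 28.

G(0) = 0
G(1) = mex{} = 0
G(2) = mex{} = 0
G(3) = mex{0} = 1
G(4) = mex{0} = 1
G(5) = mex{0} = 1
G(6) = mex{1,0} = 2
G(7) = mex{1,0} = 2
G(8) = mex{1,0} = 2
G(9) = mex{2,1} = 0
G(10) = mex{2,1} = 0
G(11) = mex{2,1} = 0
G(12) = mex{0,2} = 1
G(13) = mex{0,2} = 1
G(14) = mex{0,2} = 1
G(15) = mex{1,0} = 2
G(16) = mex{1,0} = 2
G(17) = mex{1,0} = 2
G(18) = mex{2,1} = 0
G(19) = mex{2,1} = 0
G(20) = mex{2,1} = 0
G(21) = mex{0,2} = 1
G(22) = mex{0,2} = 1
G(23) = mex{0,2} = 1
G(24) = mex{1,0} = 2
G(25) = mex{1,0} = 2
G(26) = mex{1,0} = 2
G(27) = mex{2,1} = 0
G(28) = mex{2,1} = 0

0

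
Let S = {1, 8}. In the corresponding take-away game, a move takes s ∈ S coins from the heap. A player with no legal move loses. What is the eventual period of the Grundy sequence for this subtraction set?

G(0) = 0
G(1) = mex{0} = 1
G(2) = mex{1} = 0
G(3) = mex{0} = 1
G(4) = mex{1} = 0
G(5) = mex{0} = 1
G(6) = mex{1} = 0
G(7) = mex{0} = 1
G(8) = mex{1,0} = 2
G(9) = mex{2,1} = 0
G(10) = mex{0,0} = 1
G(11) = mex{1,1} = 0
G(12) = mex{0,0} = 1
G(13) = mex{1,1} = 0
G(14) = mex{0,0} = 1
G(15) = mex{1,1} = 0
G(16) = mex{0,2} = 1
G(17) = mex{1,0} = 2
G(18) = mex{2,1} = 0
G(19) = mex{0,0} = 1
G(n+9) = G(n) holds for n = 0,…,7 (a full window of length max(S) = 8), so the sequence is purely periodic with period 9.

9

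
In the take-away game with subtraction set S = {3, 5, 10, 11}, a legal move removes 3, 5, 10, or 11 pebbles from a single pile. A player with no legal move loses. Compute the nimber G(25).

3

n :  0  1  2  3  4  5  6  7  8  9 10 11 12 13 14 15 16 17 18 19 20 21 22 23 24 25
G :  0  0  0  1  1  1  2  2  0  0  3  1  1  2  2  0  0  0  1  1  1  2  2  0  0  3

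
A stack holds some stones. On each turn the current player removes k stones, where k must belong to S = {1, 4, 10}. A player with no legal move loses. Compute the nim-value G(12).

3

G(0) = 0
G(1) = mex{0} = 1
G(2) = mex{1} = 0
G(3) = mex{0} = 1
G(4) = mex{1,0} = 2
G(5) = mex{2,1} = 0
G(6) = mex{0,0} = 1
G(7) = mex{1,1} = 0
G(8) = mex{0,2} = 1
G(9) = mex{1,0} = 2
G(10) = mex{2,1,0} = 3
G(11) = mex{3,0,1} = 2
G(12) = mex{2,1,0} = 3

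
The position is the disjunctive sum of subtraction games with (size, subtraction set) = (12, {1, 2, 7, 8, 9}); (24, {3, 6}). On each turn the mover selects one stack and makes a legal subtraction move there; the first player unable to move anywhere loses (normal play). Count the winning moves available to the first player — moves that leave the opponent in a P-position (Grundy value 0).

1

Stack A, S = {1, 2, 7, 8, 9}:
n :  0  1  2  3  4  5  6  7  8  9 10 11 12
G :  0  1  2  0  1  2  0  1  2  3  4  5  3
G_A(12) = 3.
Stack B, S = {3, 6}:
G(0) = 0
G(1) = mex{} = 0
G(2) = mex{} = 0
G(3) = mex{0} = 1
G(4) = mex{0} = 1
G(5) = mex{0} = 1
G(6) = mex{1,0} = 2
G(7) = mex{1,0} = 2
G(8) = mex{1,0} = 2
G(9) = mex{2,1} = 0
G(10) = mex{2,1} = 0
G(11) = mex{2,1} = 0
G(12) = mex{0,2} = 1
G(13) = mex{0,2} = 1
G(14) = mex{0,2} = 1
G(15) = mex{1,0} = 2
G(16) = mex{1,0} = 2
G(17) = mex{1,0} = 2
G(18) = mex{2,1} = 0
G(19) = mex{2,1} = 0
G(20) = mex{2,1} = 0
G(21) = mex{0,2} = 1
G(22) = mex{0,2} = 1
G(23) = mex{0,2} = 1
G(24) = mex{1,0} = 2
G_B(24) = 2.
Combined Grundy value = 3 ⊕ 2 = 1.
A winning move leaves total XOR = 0, i.e. changes one component's Grundy value g to g ⊕ X where X is the current total.
Stack A: need g' = 3⊕1 = 2. Options: 12−1→G=5, 12−2→G=4, 12−7→G=2, 12−8→G=1, 12−9→G=0. Hits: 1.
Stack B: need g' = 2⊕1 = 3. Options: 24−3→G=1, 24−6→G=0. Hits: 0.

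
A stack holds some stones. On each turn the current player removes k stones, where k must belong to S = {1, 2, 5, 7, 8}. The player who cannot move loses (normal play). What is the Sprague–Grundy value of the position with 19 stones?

1

G(0) = 0
G(1) = mex{0} = 1
G(2) = mex{1,0} = 2
G(3) = mex{2,1} = 0
G(4) = mex{0,2} = 1
G(5) = mex{1,0,0} = 2
G(6) = mex{2,1,1} = 0
G(7) = mex{0,2,2,0} = 1
G(8) = mex{1,0,0,1,0} = 2
G(9) = mex{2,1,1,2,1} = 0
G(10) = mex{0,2,2,0,2} = 1
G(11) = mex{1,0,0,1,0} = 2
G(12) = mex{2,1,1,2,1} = 0
G(13) = mex{0,2,2,0,2} = 1
G(14) = mex{1,0,0,1,0} = 2
G(15) = mex{2,1,1,2,1} = 0
G(16) = mex{0,2,2,0,2} = 1
G(17) = mex{1,0,0,1,0} = 2
G(18) = mex{2,1,1,2,1} = 0
G(19) = mex{0,2,2,0,2} = 1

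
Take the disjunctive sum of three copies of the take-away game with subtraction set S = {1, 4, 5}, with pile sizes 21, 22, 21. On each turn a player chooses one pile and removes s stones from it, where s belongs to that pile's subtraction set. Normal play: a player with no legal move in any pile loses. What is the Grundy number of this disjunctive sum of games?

2

All piles use S = {1, 4, 5}:
G(0) = 0
G(1) = mex{0} = 1
G(2) = mex{1} = 0
G(3) = mex{0} = 1
G(4) = mex{1,0} = 2
G(5) = mex{2,1,0} = 3
G(6) = mex{3,0,1} = 2
G(7) = mex{2,1,0} = 3
G(8) = mex{3,2,1} = 0
G(9) = mex{0,3,2} = 1
G(10) = mex{1,2,3} = 0
G(11) = mex{0,3,2} = 1
G(12) = mex{1,0,3} = 2
G(13) = mex{2,1,0} = 3
G(14) = mex{3,0,1} = 2
G(15) = mex{2,1,0} = 3
G(16) = mex{3,2,1} = 0
G(17) = mex{0,3,2} = 1
G(18) = mex{1,2,3} = 0
G(19) = mex{0,3,2} = 1
G(20) = mex{1,0,3} = 2
G(21) = mex{2,1,0} = 3
G(22) = mex{3,0,1} = 2
Pile A: G(21) = 3.
Pile B: G(22) = 2.
Pile C: G(21) = 3.
Combined Grundy value = 3 ⊕ 2 ⊕ 3 = 2.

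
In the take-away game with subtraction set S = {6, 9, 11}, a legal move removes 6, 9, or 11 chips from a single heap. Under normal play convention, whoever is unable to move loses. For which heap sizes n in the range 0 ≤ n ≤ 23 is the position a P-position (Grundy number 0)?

G(0) = 0
G(1) = mex{} = 0
G(2) = mex{} = 0
G(3) = mex{} = 0
G(4) = mex{} = 0
G(5) = mex{} = 0
G(6) = mex{0} = 1
G(7) = mex{0} = 1
G(8) = mex{0} = 1
G(9) = mex{0,0} = 1
G(10) = mex{0,0} = 1
G(11) = mex{0,0,0} = 1
G(12) = mex{1,0,0} = 2
G(13) = mex{1,0,0} = 2
G(14) = mex{1,0,0} = 2
G(15) = mex{1,1,0} = 2
G(16) = mex{1,1,0} = 2
G(17) = mex{1,1,1} = 0
G(18) = mex{2,1,1} = 0
G(19) = mex{2,1,1} = 0
G(20) = mex{2,1,1} = 0
G(21) = mex{2,2,1} = 0
G(22) = mex{2,2,1} = 0
G(23) = mex{0,2,2} = 1
P-positions are exactly the n with G(n) = 0.

0, 1, 2, 3, 4, 5, 17, 18, 19, 20, 21, 22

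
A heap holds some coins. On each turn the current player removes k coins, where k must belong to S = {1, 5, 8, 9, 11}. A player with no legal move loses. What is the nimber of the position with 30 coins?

2

n :  0  1  2  3  4  5  6  7  8  9 10 11 12 13 14 15 16 17 18 19 20 21 22 23 24 25 26 27 28 29 30
G :  0  1  0  1  0  1  0  1  2  3  2  3  2  3  2  3  0  1  0  1  0  1  0  1  2  3  2  3  2  3  2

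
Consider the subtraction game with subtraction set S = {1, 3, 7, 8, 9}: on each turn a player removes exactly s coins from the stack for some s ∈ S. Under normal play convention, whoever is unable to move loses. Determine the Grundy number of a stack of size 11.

n :  0  1  2  3  4  5  6  7  8  9 10 11
G :  0  1  0  1  0  1  0  1  2  3  2  3

3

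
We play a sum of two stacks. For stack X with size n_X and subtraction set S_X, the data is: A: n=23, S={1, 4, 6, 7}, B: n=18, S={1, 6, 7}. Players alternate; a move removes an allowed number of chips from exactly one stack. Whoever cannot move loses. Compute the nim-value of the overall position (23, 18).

Stack A, S = {1, 4, 6, 7}:
G(0) = 0
G(1) = mex{0} = 1
G(2) = mex{1} = 0
G(3) = mex{0} = 1
G(4) = mex{1,0} = 2
G(5) = mex{2,1} = 0
G(6) = mex{0,0,0} = 1
G(7) = mex{1,1,1,0} = 2
G(8) = mex{2,2,0,1} = 3
G(9) = mex{3,0,1,0} = 2
G(10) = mex{2,1,2,1} = 0
G(11) = mex{0,2,0,2} = 1
G(12) = mex{1,3,1,0} = 2
G(13) = mex{2,2,2,1} = 0
G(14) = mex{0,0,3,2} = 1
G(15) = mex{1,1,2,3} = 0
G(16) = mex{0,2,0,2} = 1
G(17) = mex{1,0,1,0} = 2
G(18) = mex{2,1,2,1} = 0
G(19) = mex{0,0,0,2} = 1
G(20) = mex{1,1,1,0} = 2
G(21) = mex{2,2,0,1} = 3
G(22) = mex{3,0,1,0} = 2
G(23) = mex{2,1,2,1} = 0
G_A(23) = 0.
Stack B, S = {1, 6, 7}:
n :  0  1  2  3  4  5  6  7  8  9 10 11 12 13 14 15 16 17 18
G :  0  1  0  1  0  1  2  3  2  3  2  3  0  1  0  1  0  1  2
G_B(18) = 2.
Combined Grundy value = 0 ⊕ 2 = 2.

2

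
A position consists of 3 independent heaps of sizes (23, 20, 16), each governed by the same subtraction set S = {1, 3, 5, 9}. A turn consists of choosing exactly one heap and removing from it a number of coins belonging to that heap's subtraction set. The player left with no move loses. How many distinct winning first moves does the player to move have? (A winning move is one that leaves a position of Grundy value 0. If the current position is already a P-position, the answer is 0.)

12

All heaps use S = {1, 3, 5, 9}:
n :  0  1  2  3  4  5  6  7  8  9 10 11 12 13 14 15 16 17 18 19 20 21 22 23
G :  0  1  0  1  0  1  0  1  0  1  0  1  0  1  0  1  0  1  0  1  0  1  0  1
Heap A: G(23) = 1.
Heap B: G(20) = 0.
Heap C: G(16) = 0.
Combined Grundy value = 1 ⊕ 0 ⊕ 0 = 1.
A winning move leaves total XOR = 0, i.e. changes one component's Grundy value g to g ⊕ X where X is the current total.
Heap A: need g' = 1⊕1 = 0. Options: 23−1→G=0, 23−3→G=0, 23−5→G=0, 23−9→G=0. Hits: 4.
Heap B: need g' = 0⊕1 = 1. Options: 20−1→G=1, 20−3→G=1, 20−5→G=1, 20−9→G=1. Hits: 4.
Heap C: need g' = 0⊕1 = 1. Options: 16−1→G=1, 16−3→G=1, 16−5→G=1, 16−9→G=1. Hits: 4.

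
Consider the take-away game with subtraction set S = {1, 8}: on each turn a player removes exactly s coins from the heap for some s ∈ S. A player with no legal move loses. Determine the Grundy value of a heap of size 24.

G(0) = 0
G(1) = mex{0} = 1
G(2) = mex{1} = 0
G(3) = mex{0} = 1
G(4) = mex{1} = 0
G(5) = mex{0} = 1
G(6) = mex{1} = 0
G(7) = mex{0} = 1
G(8) = mex{1,0} = 2
G(9) = mex{2,1} = 0
G(10) = mex{0,0} = 1
G(11) = mex{1,1} = 0
G(12) = mex{0,0} = 1
G(13) = mex{1,1} = 0
G(14) = mex{0,0} = 1
G(15) = mex{1,1} = 0
G(16) = mex{0,2} = 1
G(17) = mex{1,0} = 2
G(18) = mex{2,1} = 0
G(19) = mex{0,0} = 1
G(20) = mex{1,1} = 0
G(21) = mex{0,0} = 1
G(22) = mex{1,1} = 0
G(23) = mex{0,0} = 1
G(24) = mex{1,1} = 0

0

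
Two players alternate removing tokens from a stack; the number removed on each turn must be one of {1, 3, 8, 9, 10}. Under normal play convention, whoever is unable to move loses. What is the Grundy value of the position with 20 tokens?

1

G(0) = 0
G(1) = mex{0} = 1
G(2) = mex{1} = 0
G(3) = mex{0,0} = 1
G(4) = mex{1,1} = 0
G(5) = mex{0,0} = 1
G(6) = mex{1,1} = 0
G(7) = mex{0,0} = 1
G(8) = mex{1,1,0} = 2
G(9) = mex{2,0,1,0} = 3
G(10) = mex{3,1,0,1,0} = 2
G(11) = mex{2,2,1,0,1} = 3
G(12) = mex{3,3,0,1,0} = 2
G(13) = mex{2,2,1,0,1} = 3
G(14) = mex{3,3,0,1,0} = 2
G(15) = mex{2,2,1,0,1} = 3
G(16) = mex{3,3,2,1,0} = 4
G(17) = mex{4,2,3,2,1} = 0
G(18) = mex{0,3,2,3,2} = 1
G(19) = mex{1,4,3,2,3} = 0
G(20) = mex{0,0,2,3,2} = 1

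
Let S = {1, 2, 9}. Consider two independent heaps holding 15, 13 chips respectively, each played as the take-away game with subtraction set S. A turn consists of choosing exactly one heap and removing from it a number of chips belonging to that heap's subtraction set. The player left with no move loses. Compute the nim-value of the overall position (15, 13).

2

All heaps use S = {1, 2, 9}:
n :  0  1  2  3  4  5  6  7  8  9 10 11 12 13 14 15
G :  0  1  2  0  1  2  0  1  2  3  0  1  2  0  1  2
Heap A: G(15) = 2.
Heap B: G(13) = 0.
Combined Grundy value = 2 ⊕ 0 = 2.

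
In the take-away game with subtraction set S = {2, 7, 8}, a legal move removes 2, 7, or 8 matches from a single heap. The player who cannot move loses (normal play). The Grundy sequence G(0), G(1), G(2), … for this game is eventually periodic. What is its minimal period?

5

G(0) = 0
G(1) = mex{} = 0
G(2) = mex{0} = 1
G(3) = mex{0} = 1
G(4) = mex{1} = 0
G(5) = mex{1} = 0
G(6) = mex{0} = 1
G(7) = mex{0,0} = 1
G(8) = mex{1,0,0} = 2
G(9) = mex{1,1,0} = 2
G(10) = mex{2,1,1} = 0
G(11) = mex{2,0,1} = 3
G(12) = mex{0,0,0} = 1
G(13) = mex{3,1,0} = 2
G(14) = mex{1,1,1} = 0
G(15) = mex{2,2,1} = 0
G(16) = mex{0,2,2} = 1
G(17) = mex{0,0,2} = 1
G(18) = mex{1,3,0} = 2
G(19) = mex{1,1,3} = 0
G(20) = mex{2,2,1} = 0
G(21) = mex{0,0,2} = 1
G(22) = mex{0,0,0} = 1
G(23) = mex{1,1,0} = 2
G(24) = mex{1,1,1} = 0
G(25) = mex{2,2,1} = 0
G(26) = mex{0,0,2} = 1
From n = 12 onward G(n+5) = G(n); since this holds over max(S) = 8 consecutive positions the period is 5 (pre-period 12).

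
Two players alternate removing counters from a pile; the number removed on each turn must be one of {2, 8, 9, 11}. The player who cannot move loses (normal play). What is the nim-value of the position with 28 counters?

G(0) = 0
G(1) = mex{} = 0
G(2) = mex{0} = 1
G(3) = mex{0} = 1
G(4) = mex{1} = 0
G(5) = mex{1} = 0
G(6) = mex{0} = 1
G(7) = mex{0} = 1
G(8) = mex{1,0} = 2
G(9) = mex{1,0,0} = 2
G(10) = mex{2,1,0} = 3
G(11) = mex{2,1,1,0} = 3
G(12) = mex{3,0,1,0} = 2
G(13) = mex{3,0,0,1} = 2
G(14) = mex{2,1,0,1} = 3
G(15) = mex{2,1,1,0} = 3
G(16) = mex{3,2,1,0} = 4
G(17) = mex{3,2,2,1} = 0
G(18) = mex{4,3,2,1} = 0
G(19) = mex{0,3,3,2} = 1
G(20) = mex{0,2,3,2} = 1
G(21) = mex{1,2,2,3} = 0
G(22) = mex{1,3,2,3} = 0
G(23) = mex{0,3,3,2} = 1
G(24) = mex{0,4,3,2} = 1
G(25) = mex{1,0,4,3} = 2
G(26) = mex{1,0,0,3} = 2
G(27) = mex{2,1,0,4} = 3
G(28) = mex{2,1,1,0} = 3

3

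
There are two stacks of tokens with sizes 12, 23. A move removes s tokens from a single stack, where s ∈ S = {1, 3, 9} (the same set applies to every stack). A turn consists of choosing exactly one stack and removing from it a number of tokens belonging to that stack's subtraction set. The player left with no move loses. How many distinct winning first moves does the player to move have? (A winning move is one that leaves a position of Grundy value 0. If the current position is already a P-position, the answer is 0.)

6

All stacks use S = {1, 3, 9}:
G(0) = 0
G(1) = mex{0} = 1
G(2) = mex{1} = 0
G(3) = mex{0,0} = 1
G(4) = mex{1,1} = 0
G(5) = mex{0,0} = 1
G(6) = mex{1,1} = 0
G(7) = mex{0,0} = 1
G(8) = mex{1,1} = 0
G(9) = mex{0,0,0} = 1
G(10) = mex{1,1,1} = 0
G(11) = mex{0,0,0} = 1
G(12) = mex{1,1,1} = 0
G(13) = mex{0,0,0} = 1
G(14) = mex{1,1,1} = 0
G(15) = mex{0,0,0} = 1
G(16) = mex{1,1,1} = 0
G(17) = mex{0,0,0} = 1
G(18) = mex{1,1,1} = 0
G(19) = mex{0,0,0} = 1
G(20) = mex{1,1,1} = 0
G(21) = mex{0,0,0} = 1
G(22) = mex{1,1,1} = 0
G(23) = mex{0,0,0} = 1
Stack A: G(12) = 0.
Stack B: G(23) = 1.
Combined Grundy value = 0 ⊕ 1 = 1.
A winning move leaves total XOR = 0, i.e. changes one component's Grundy value g to g ⊕ X where X is the current total.
Stack A: need g' = 0⊕1 = 1. Options: 12−1→G=1, 12−3→G=1, 12−9→G=1. Hits: 3.
Stack B: need g' = 1⊕1 = 0. Options: 23−1→G=0, 23−3→G=0, 23−9→G=0. Hits: 3.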